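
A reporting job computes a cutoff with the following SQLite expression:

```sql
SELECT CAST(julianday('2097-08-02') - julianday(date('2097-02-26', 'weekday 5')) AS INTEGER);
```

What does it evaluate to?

`weekday 5` advances to the next Friday; 2097-02-26 is a Tuesday, so it moves forward to 2097-03-01.
30 days remain in March 2097 after the 1st (31 − 1).
April 2097: 30 days.
May 2097: 31 days.
June 2097: 30 days.
July 2097: 31 days.
Then 2 days into August 2097.
Total: 30 + 30 + 31 + 30 + 31 + 2 = 154.

154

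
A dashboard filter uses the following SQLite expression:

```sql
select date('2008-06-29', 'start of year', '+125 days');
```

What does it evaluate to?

2008-05-05

`start of year` rewinds 2008-06-29 to 2008-01-01.
Applying '+125 days' to 2008-01-01: counting 125 days forward gives 2008-05-05.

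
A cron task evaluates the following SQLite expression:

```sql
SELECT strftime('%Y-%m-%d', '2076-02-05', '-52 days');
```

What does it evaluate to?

2075-12-15

First apply '-52 days': 2076-02-05 → 2075-12-15.
`%Y-%m-%d` extracts the ISO date: 2075-12-15.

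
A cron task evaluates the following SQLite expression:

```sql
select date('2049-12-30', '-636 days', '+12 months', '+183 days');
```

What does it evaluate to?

2049-10-03

Applying '-636 days' to 2049-12-30: counting 636 days back gives 2048-04-03.
Adding +12 months to 2048-04-03 gives 2049-04-03.
Applying '+183 days' to 2049-04-03: counting 183 days forward gives 2049-10-03.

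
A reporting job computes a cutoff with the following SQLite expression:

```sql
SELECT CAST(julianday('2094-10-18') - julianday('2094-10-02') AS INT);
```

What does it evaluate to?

Both dates are in October 2094: 18 − 2 = 16.

16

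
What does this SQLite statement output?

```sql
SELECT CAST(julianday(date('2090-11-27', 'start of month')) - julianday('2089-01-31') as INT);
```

`start of month` rewinds 2090-11-27 to 2090-11-01.
0 days remain in January 2089 after the 31st (31 − 31).
Full months from February 2089 through October 2090 contribute their day counts.
Then 1 day into November 2090.
Total: 0 + 28 + 31 + 30 + 31 + 30 + 31 + 31 + 30 + 31 + 30 + 31 + 31 + 28 + 31 + 30 + 31 + 30 + 31 + 31 + 30 + 31 + 1 = 639.

639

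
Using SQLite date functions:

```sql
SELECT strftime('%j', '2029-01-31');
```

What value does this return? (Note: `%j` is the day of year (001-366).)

Day-of-year for 2029-01-31: days since 2029-01-01 inclusive = 31, zero-padded to 031.

031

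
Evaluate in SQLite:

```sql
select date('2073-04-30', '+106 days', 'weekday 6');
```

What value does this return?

2073-08-19

Applying '+106 days' to 2073-04-30: counting 106 days forward gives 2073-08-14.
`weekday 6` advances to the next Saturday; 2073-08-14 is a Monday, so it moves forward to 2073-08-19.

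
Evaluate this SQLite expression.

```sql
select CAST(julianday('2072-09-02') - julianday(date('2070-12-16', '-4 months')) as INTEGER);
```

748

Adding -4 months to 2070-12-16 gives 2070-08-16.
15 days remain in August 2070 after the 16th (31 − 16).
Full months from September 2070 through August 2072 contribute their day counts.
Then 2 days into September 2072.
Total: 15 + 30 + 31 + 30 + 31 + 31 + 28 + 31 + 30 + 31 + 30 + 31 + 31 + 30 + 31 + 30 + 31 + 31 + 29 + 31 + 30 + 31 + 30 + 31 + 31 + 2 = 748.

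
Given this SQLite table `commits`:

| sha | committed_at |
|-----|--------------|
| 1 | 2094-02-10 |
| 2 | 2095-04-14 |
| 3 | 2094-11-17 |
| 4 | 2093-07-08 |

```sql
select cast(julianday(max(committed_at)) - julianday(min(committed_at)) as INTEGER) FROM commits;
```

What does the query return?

645

MIN = 2093-07-08, MAX = 2095-04-14.
23 days remain in July 2093 after the 8th (31 − 8).
Full months from August 2093 through March 2095 contribute their day counts.
Then 14 days into April 2095.
Total: 23 + 31 + 30 + 31 + 30 + 31 + 31 + 28 + 31 + 30 + 31 + 30 + 31 + 31 + 30 + 31 + 30 + 31 + 31 + 28 + 31 + 14 = 645.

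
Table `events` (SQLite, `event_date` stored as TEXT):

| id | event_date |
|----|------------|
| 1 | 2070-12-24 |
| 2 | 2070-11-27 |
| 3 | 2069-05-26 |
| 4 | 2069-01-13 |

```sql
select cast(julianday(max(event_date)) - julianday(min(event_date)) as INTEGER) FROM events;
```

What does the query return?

710

MIN = 2069-01-13, MAX = 2070-12-24.
18 days remain in January 2069 after the 13th (31 − 13).
Full months from February 2069 through November 2070 contribute their day counts.
Then 24 days into December 2070.
Total: 18 + 28 + 31 + 30 + 31 + 30 + 31 + 31 + 30 + 31 + 30 + 31 + 31 + 28 + 31 + 30 + 31 + 30 + 31 + 31 + 30 + 31 + 30 + 24 = 710.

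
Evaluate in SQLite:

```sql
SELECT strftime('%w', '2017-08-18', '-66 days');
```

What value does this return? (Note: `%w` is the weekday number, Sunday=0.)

First apply '-66 days': 2017-08-18 → 2017-06-13.
2017-06-13 is a Tuesday; with Sunday=0 that is 2.

2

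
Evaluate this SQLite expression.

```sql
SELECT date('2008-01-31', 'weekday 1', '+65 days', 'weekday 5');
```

2008-04-11

`weekday 1` advances to the next Monday; 2008-01-31 is a Thursday, so it moves forward to 2008-02-04.
Applying '+65 days' to 2008-02-04: counting 65 days forward gives 2008-04-09.
`weekday 5` advances to the next Friday; 2008-04-09 is a Wednesday, so it moves forward to 2008-04-11.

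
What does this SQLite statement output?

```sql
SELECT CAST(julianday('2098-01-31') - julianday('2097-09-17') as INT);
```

136

13 days remain in September 2097 after the 17th (30 − 17).
October 2097: 31 days.
November 2097: 30 days.
December 2097: 31 days.
Then 31 days into January 2098.
Total: 13 + 31 + 30 + 31 + 31 = 136.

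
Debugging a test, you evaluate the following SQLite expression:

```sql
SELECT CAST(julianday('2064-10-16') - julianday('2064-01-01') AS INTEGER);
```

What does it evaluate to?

30 days remain in January 2064 after the 1st (31 − 1).
Full months from February 2064 through September 2064 contribute their day counts.
Then 16 days into October 2064.
Total: 30 + 29 + 31 + 30 + 31 + 30 + 31 + 31 + 30 + 16 = 289.

289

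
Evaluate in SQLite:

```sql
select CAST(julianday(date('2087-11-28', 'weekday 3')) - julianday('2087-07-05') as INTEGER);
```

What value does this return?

`weekday 3` advances to the next Wednesday; 2087-11-28 is a Friday, so it moves forward to 2087-12-03.
26 days remain in July 2087 after the 5th (31 − 5).
August 2087: 31 days.
September 2087: 30 days.
October 2087: 31 days.
November 2087: 30 days.
Then 3 days into December 2087.
Total: 26 + 31 + 30 + 31 + 30 + 3 = 151.

151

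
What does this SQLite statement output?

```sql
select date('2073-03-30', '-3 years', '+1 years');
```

Adding -3 years to 2073-03-30 gives 2070-03-30.
Adding +1 year to 2070-03-30 gives 2071-03-30.

2071-03-30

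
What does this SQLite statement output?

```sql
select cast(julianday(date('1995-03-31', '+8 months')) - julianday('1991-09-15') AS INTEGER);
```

1538

Adding +8 months to 1995-03-31 targets 1995-11-31. November 1995 has only 30 days, so SQLite normalizes the 1-day overflow forward to 1995-12-01.
15 days remain in September 1991 after the 15th (30 − 15).
Full months from October 1991 through November 1995 contribute their day counts.
Then 1 day into December 1995.
Total: 15 + 31 + 30 + 31 + 31 + 29 + 31 + 30 + 31 + 30 + 31 + 31 + 30 + 31 + 30 + 31 + 31 + 28 + 31 + 30 + 31 + 30 + 31 + 31 + 30 + 31 + 30 + 31 + 31 + 28 + 31 + 30 + 31 + 30 + 31 + 31 + 30 + 31 + 30 + 31 + 31 + 28 + 31 + 30 + 31 + 30 + 31 + 31 + 30 + 31 + 30 + 1 = 1538.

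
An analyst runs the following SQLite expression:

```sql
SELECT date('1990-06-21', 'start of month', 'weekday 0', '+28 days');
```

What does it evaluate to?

`start of month` rewinds 1990-06-21 to 1990-06-01.
`weekday 0` advances to the next Sunday; 1990-06-01 is a Friday, so it moves forward to 1990-06-03.
June 1990 has 30 days; 27 remain after the 3rd, so 28 days reach 1990-07-01.

1990-07-01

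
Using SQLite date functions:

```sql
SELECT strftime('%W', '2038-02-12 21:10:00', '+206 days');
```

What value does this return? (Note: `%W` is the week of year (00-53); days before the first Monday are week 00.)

First apply '+206 days': 2038-02-12 21:10:00 → 2038-09-06 21:10:00.
2038-09-06 is a Monday. SQLite's %W counts Mondays since the year started; the result is 36.

36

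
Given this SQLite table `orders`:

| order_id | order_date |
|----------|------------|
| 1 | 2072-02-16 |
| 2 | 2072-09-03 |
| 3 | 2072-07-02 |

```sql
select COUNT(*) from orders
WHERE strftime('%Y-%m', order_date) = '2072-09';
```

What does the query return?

1

Rows with year-month 2072-09: 2072-09-03 → 1.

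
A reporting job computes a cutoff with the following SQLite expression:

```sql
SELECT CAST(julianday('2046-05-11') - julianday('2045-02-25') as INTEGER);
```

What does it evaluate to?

3 days remain in February 2045 after the 25th (28 − 25).
Full months from March 2045 through April 2046 contribute their day counts.
Then 11 days into May 2046.
Total: 3 + 31 + 30 + 31 + 30 + 31 + 31 + 30 + 31 + 30 + 31 + 31 + 28 + 31 + 30 + 11 = 440.

440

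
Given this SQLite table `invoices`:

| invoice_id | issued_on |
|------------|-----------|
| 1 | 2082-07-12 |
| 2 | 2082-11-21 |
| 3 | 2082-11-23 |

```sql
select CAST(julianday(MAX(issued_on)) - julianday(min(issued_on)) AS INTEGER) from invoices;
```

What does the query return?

134

MIN = 2082-07-12, MAX = 2082-11-23.
19 days remain in July 2082 after the 12th (31 − 12).
August 2082: 31 days.
September 2082: 30 days.
October 2082: 31 days.
Then 23 days into November 2082.
Total: 19 + 31 + 30 + 31 + 23 = 134.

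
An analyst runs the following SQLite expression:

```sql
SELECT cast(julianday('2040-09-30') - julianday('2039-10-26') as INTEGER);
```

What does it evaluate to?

5 days remain in October 2039 after the 26th (31 − 26).
Full months from November 2039 through August 2040 contribute their day counts.
Then 30 days into September 2040.
Total: 5 + 30 + 31 + 31 + 29 + 31 + 30 + 31 + 30 + 31 + 31 + 30 = 340.

340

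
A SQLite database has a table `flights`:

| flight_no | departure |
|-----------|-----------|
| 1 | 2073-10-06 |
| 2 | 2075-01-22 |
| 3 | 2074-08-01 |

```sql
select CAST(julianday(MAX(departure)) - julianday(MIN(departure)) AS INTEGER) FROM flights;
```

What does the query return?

MIN = 2073-10-06, MAX = 2075-01-22.
25 days remain in October 2073 after the 6th (31 − 6).
Full months from November 2073 through December 2074 contribute their day counts.
Then 22 days into January 2075.
Total: 25 + 30 + 31 + 31 + 28 + 31 + 30 + 31 + 30 + 31 + 31 + 30 + 31 + 30 + 31 + 22 = 473.

473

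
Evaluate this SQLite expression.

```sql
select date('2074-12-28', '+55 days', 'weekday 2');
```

2075-02-26

Applying '+55 days' to 2074-12-28: counting 55 days forward gives 2075-02-21.
`weekday 2` advances to the next Tuesday; 2075-02-21 is a Thursday, so it moves forward to 2075-02-26.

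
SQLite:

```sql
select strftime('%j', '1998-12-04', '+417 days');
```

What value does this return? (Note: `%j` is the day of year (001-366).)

025

First apply '+417 days': 1998-12-04 → 2000-01-25.
Day-of-year for 2000-01-25: days since 2000-01-01 inclusive = 25, zero-padded to 025.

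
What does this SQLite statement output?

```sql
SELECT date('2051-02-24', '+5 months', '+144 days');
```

Adding +5 months to 2051-02-24 gives 2051-07-24.
Applying '+144 days' to 2051-07-24: counting 144 days forward gives 2051-12-15.

2051-12-15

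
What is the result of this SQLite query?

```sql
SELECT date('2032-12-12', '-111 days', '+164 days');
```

Applying '-111 days' to 2032-12-12: counting 111 days back gives 2032-08-23.
Applying '+164 days' to 2032-08-23: counting 164 days forward gives 2033-02-03.

2033-02-03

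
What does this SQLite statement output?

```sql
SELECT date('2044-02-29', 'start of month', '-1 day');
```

`start of month` rewinds 2044-02-29 to 2044-02-01.
Going back 1 day from 2044-02-01 reaches 2044-01-31 (last day of January, 31 days).

2044-01-31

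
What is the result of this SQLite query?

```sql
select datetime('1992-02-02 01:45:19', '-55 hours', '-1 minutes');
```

1992-01-30 18:44:19

-55 hours from 1992-02-02 01:45:19 is 1992-01-30 18:45:19 (crosses midnight).
-1 minutes from 1992-01-30 18:45:19 is 1992-01-30 18:44:19.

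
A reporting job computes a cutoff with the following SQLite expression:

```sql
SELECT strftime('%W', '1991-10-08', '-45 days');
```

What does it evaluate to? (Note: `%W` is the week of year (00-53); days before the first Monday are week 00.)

First apply '-45 days': 1991-10-08 → 1991-08-24.
1991-08-24 is a Saturday. SQLite's %W counts Mondays since the year started; the result is 33.

33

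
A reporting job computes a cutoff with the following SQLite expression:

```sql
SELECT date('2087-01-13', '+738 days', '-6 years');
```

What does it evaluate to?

2083-01-20

Applying '+738 days' to 2087-01-13: counting 738 days forward gives 2089-01-20.
Adding -6 years to 2089-01-20 gives 2083-01-20.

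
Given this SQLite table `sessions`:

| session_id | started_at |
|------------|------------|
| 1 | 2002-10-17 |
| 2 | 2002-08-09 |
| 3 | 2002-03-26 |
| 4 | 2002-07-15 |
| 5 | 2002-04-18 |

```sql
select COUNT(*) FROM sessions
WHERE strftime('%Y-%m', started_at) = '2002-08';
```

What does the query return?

1

Rows with year-month 2002-08: 2002-08-09 → 1.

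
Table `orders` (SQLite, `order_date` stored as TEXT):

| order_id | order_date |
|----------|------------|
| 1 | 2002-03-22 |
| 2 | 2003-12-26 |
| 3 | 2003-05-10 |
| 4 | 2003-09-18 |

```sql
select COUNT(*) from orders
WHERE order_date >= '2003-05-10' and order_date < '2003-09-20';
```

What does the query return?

2

Rows in [2003-05-10, 2003-09-20): 2003-05-10, 2003-09-18 → 2 rows.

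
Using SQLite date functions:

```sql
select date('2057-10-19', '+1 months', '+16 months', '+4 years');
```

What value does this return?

2063-03-19

Adding +1 month to 2057-10-19 gives 2057-11-19.
Adding +16 months to 2057-11-19 gives 2059-03-19.
Adding +4 years to 2059-03-19 gives 2063-03-19.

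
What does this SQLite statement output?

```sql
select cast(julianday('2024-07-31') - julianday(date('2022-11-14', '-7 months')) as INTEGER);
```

839

Adding -7 months to 2022-11-14 gives 2022-04-14.
16 days remain in April 2022 after the 14th (30 − 14).
Full months from May 2022 through June 2024 contribute their day counts.
Then 31 days into July 2024.
Total: 16 + 31 + 30 + 31 + 31 + 30 + 31 + 30 + 31 + 31 + 28 + 31 + 30 + 31 + 30 + 31 + 31 + 30 + 31 + 30 + 31 + 31 + 29 + 31 + 30 + 31 + 30 + 31 = 839.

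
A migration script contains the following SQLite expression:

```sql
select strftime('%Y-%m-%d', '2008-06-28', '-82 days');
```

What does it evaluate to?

2008-04-07

First apply '-82 days': 2008-06-28 → 2008-04-07.
`%Y-%m-%d` extracts the ISO date: 2008-04-07.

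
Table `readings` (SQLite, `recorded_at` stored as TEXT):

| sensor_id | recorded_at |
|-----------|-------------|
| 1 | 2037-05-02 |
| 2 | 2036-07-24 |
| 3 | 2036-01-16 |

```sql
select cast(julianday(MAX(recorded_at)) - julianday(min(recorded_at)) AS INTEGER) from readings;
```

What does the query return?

472

MIN = 2036-01-16, MAX = 2037-05-02.
15 days remain in January 2036 after the 16th (31 − 16).
Full months from February 2036 through April 2037 contribute their day counts.
Then 2 days into May 2037.
Total: 15 + 29 + 31 + 30 + 31 + 30 + 31 + 31 + 30 + 31 + 30 + 31 + 31 + 28 + 31 + 30 + 2 = 472.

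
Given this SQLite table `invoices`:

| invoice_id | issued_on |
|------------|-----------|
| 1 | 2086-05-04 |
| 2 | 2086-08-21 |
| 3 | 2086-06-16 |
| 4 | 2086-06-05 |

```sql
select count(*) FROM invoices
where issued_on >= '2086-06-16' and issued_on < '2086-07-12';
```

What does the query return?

Rows in [2086-06-16, 2086-07-12): 2086-06-16 → 1 row.

1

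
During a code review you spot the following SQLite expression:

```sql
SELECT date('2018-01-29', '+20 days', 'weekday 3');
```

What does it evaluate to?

January 2018 has 31 days; 2 remain after the 29th, so 3 days reach 2018-02-01.
Advancing 17 more days within February lands on 2018-02-18.
`weekday 3` advances to the next Wednesday; 2018-02-18 is a Sunday, so it moves forward to 2018-02-21.

2018-02-21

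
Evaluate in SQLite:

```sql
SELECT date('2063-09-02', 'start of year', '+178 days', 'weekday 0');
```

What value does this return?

`start of year` rewinds 2063-09-02 to 2063-01-01.
Applying '+178 days' to 2063-01-01: counting 178 days forward gives 2063-06-28.
`weekday 0` advances to the next Sunday; 2063-06-28 is a Thursday, so it moves forward to 2063-07-01.

2063-07-01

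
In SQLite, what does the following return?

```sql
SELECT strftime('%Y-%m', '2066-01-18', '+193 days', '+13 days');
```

2066-08

First apply '+193 days', '+13 days': 2066-01-18 → 2066-08-12.
`%Y-%m` extracts the year-month: 2066-08.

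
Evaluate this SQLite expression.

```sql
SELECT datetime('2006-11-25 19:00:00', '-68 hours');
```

2006-11-22 23:00:00

-68 hours from 2006-11-25 19:00:00 is 2006-11-22 23:00:00 (crosses midnight).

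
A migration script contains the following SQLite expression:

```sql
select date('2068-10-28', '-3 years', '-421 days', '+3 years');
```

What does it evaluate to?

Adding -3 years to 2068-10-28 gives 2065-10-28.
Applying '-421 days' to 2065-10-28: counting 421 days back gives 2064-09-02.
Adding +3 years to 2064-09-02 gives 2067-09-02.

2067-09-02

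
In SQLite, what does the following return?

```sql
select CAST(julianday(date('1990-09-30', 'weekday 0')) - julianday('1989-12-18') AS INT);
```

`weekday 0` advances to the next Sunday; 1990-09-30 is already a Sunday, so it stays at 1990-09-30.
13 days remain in December 1989 after the 18th (31 − 18).
Full months from January 1990 through August 1990 contribute their day counts.
Then 30 days into September 1990.
Total: 13 + 31 + 28 + 31 + 30 + 31 + 30 + 31 + 31 + 30 = 286.

286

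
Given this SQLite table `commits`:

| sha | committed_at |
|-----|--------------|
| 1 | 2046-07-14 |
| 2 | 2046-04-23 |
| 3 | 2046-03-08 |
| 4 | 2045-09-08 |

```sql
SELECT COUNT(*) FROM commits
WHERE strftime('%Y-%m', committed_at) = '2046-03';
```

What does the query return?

Rows with year-month 2046-03: 2046-03-08 → 1.

1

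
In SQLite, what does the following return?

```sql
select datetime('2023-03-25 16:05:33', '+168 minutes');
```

2023-03-25 18:53:33

168 minutes = 2h 48m; +168 minutes from 2023-03-25 16:05:33 is 2023-03-25 18:53:33.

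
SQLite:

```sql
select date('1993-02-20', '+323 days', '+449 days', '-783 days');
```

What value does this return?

Applying '+323 days' to 1993-02-20: counting 323 days forward gives 1994-01-09.
Applying '+449 days' to 1994-01-09: counting 449 days forward gives 1995-04-03.
Applying '-783 days' to 1995-04-03: counting 783 days back gives 1993-02-09.

1993-02-09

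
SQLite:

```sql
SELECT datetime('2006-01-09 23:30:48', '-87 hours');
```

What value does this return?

-87 hours from 2006-01-09 23:30:48 is 2006-01-06 08:30:48 (crosses midnight).

2006-01-06 08:30:48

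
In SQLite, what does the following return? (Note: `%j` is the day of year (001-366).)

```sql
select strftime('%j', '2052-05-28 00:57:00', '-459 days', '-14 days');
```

First apply '-459 days', '-14 days': 2052-05-28 00:57:00 → 2051-02-10 00:57:00.
Day-of-year for 2051-02-10: days since 2051-01-01 inclusive = 41, zero-padded to 041.

041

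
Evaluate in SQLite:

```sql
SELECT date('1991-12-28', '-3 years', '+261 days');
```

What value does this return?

Adding -3 years to 1991-12-28 gives 1988-12-28.
Applying '+261 days' to 1988-12-28: counting 261 days forward gives 1989-09-15.

1989-09-15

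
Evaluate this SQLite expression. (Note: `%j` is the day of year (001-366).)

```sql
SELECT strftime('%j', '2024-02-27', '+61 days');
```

First apply '+61 days': 2024-02-27 → 2024-04-28.
Day-of-year for 2024-04-28: days since 2024-01-01 inclusive = 119, zero-padded to 119.

119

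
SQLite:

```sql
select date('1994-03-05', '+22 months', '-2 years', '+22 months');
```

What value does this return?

1995-11-05

Adding +22 months to 1994-03-05 gives 1996-01-05.
Adding -2 years to 1996-01-05 gives 1994-01-05.
Adding +22 months to 1994-01-05 gives 1995-11-05.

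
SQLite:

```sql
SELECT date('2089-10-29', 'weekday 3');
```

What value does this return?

`weekday 3` advances to the next Wednesday; 2089-10-29 is a Saturday, so it moves forward to 2089-11-02.

2089-11-02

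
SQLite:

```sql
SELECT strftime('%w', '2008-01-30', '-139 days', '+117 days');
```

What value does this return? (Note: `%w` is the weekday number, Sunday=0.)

2

First apply '-139 days', '+117 days': 2008-01-30 → 2008-01-08.
2008-01-08 is a Tuesday; with Sunday=0 that is 2.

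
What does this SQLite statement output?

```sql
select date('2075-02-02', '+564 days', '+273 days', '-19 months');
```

Applying '+564 days' to 2075-02-02: counting 564 days forward gives 2076-08-19.
Applying '+273 days' to 2076-08-19: counting 273 days forward gives 2077-05-19.
Adding -19 months to 2077-05-19 gives 2075-10-19.

2075-10-19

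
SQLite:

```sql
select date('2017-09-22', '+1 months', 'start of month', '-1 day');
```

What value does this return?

2017-09-30

Adding +1 month to 2017-09-22 gives 2017-10-22.
`start of month` rewinds 2017-10-22 to 2017-10-01.
Going back 1 day from 2017-10-01 reaches 2017-09-30 (last day of September, 30 days).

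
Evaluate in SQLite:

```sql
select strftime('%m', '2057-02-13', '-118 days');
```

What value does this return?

10

First apply '-118 days': 2057-02-13 → 2056-10-18.
`%m` extracts the 2-digit month (01-12): 10.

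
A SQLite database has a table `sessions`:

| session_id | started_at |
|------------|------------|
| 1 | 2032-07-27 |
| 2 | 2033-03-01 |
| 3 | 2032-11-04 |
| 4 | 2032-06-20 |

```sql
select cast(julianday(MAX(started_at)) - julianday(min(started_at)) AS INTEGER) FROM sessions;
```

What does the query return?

MIN = 2032-06-20, MAX = 2033-03-01.
10 days remain in June 2032 after the 20th (30 − 20).
Full months from July 2032 through February 2033 contribute their day counts.
Then 1 day into March 2033.
Total: 10 + 31 + 31 + 30 + 31 + 30 + 31 + 31 + 28 + 1 = 254.

254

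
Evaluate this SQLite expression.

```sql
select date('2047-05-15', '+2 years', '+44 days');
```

2049-06-28

Adding +2 years to 2047-05-15 gives 2049-05-15.
Applying '+44 days' to 2049-05-15: counting 44 days forward gives 2049-06-28.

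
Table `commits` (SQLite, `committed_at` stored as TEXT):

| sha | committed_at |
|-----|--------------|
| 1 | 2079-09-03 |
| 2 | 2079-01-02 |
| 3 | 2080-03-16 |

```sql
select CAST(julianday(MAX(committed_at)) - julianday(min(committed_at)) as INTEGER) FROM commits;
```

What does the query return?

439

MIN = 2079-01-02, MAX = 2080-03-16.
29 days remain in January 2079 after the 2nd (31 − 2).
Full months from February 2079 through February 2080 contribute their day counts.
Then 16 days into March 2080.
Total: 29 + 28 + 31 + 30 + 31 + 30 + 31 + 31 + 30 + 31 + 30 + 31 + 31 + 29 + 16 = 439.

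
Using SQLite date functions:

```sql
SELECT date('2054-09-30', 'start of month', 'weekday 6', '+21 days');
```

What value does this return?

2054-09-26

`start of month` rewinds 2054-09-30 to 2054-09-01.
`weekday 6` advances to the next Saturday; 2054-09-01 is a Tuesday, so it moves forward to 2054-09-05.
Advancing 21 more days within September lands on 2054-09-26.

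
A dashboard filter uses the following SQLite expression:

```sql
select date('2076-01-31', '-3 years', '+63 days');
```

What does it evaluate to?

2073-04-04

Adding -3 years to 2076-01-31 gives 2073-01-31.
Applying '+63 days' to 2073-01-31: counting 63 days forward gives 2073-04-04.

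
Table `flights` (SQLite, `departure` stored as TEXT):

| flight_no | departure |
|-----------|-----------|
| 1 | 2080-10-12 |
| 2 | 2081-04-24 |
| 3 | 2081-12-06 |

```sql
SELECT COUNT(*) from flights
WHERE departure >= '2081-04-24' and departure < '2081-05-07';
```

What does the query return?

Rows in [2081-04-24, 2081-05-07): 2081-04-24 → 1 row.

1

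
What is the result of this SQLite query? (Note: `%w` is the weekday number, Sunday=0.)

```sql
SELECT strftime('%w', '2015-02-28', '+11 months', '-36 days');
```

First apply '+11 months', '-36 days': 2015-02-28 → 2015-12-23.
2015-12-23 is a Wednesday; with Sunday=0 that is 3.

3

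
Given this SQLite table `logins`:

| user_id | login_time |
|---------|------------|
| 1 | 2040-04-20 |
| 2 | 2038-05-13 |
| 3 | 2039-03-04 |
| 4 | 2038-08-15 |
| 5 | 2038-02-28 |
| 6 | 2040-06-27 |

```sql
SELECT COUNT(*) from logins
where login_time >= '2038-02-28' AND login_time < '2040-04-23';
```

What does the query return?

5

Rows in [2038-02-28, 2040-04-23): 2040-04-20, 2038-05-13, 2039-03-04, 2038-08-15, 2038-02-28 → 5 rows.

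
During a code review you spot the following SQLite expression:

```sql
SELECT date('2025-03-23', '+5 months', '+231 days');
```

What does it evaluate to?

Adding +5 months to 2025-03-23 gives 2025-08-23.
Applying '+231 days' to 2025-08-23: counting 231 days forward gives 2026-04-11.

2026-04-11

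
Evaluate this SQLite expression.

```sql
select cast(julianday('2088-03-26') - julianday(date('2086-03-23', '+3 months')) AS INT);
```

Adding +3 months to 2086-03-23 gives 2086-06-23.
7 days remain in June 2086 after the 23rd (30 − 23).
Full months from July 2086 through February 2088 contribute their day counts.
Then 26 days into March 2088.
Total: 7 + 31 + 31 + 30 + 31 + 30 + 31 + 31 + 28 + 31 + 30 + 31 + 30 + 31 + 31 + 30 + 31 + 30 + 31 + 31 + 29 + 26 = 642.

642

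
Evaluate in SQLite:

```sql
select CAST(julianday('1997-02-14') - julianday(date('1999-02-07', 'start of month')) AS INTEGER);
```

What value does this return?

`start of month` rewinds 1999-02-07 to 1999-02-01.
14 days remain in February 1997 after the 14th (28 − 14).
Full months from March 1997 through January 1999 contribute their day counts.
Then 1 day into February 1999.
Total: 14 + 31 + 30 + 31 + 30 + 31 + 31 + 30 + 31 + 30 + 31 + 31 + 28 + 31 + 30 + 31 + 30 + 31 + 31 + 30 + 31 + 30 + 31 + 31 + 1 = 717.
The subtraction is earlier − later, so the result is −717 → -717.

-717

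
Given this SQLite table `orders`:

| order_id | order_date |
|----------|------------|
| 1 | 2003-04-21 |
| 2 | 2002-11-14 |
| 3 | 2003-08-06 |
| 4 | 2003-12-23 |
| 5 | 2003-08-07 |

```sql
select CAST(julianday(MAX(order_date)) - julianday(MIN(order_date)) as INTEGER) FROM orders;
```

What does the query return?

MIN = 2002-11-14, MAX = 2003-12-23.
16 days remain in November 2002 after the 14th (30 − 14).
Full months from December 2002 through November 2003 contribute their day counts.
Then 23 days into December 2003.
Total: 16 + 31 + 31 + 28 + 31 + 30 + 31 + 30 + 31 + 31 + 30 + 31 + 30 + 23 = 404.

404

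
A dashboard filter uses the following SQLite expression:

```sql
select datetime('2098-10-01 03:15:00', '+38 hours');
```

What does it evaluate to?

+38 hours from 2098-10-01 03:15:00 is 2098-10-02 17:15:00 (crosses midnight).

2098-10-02 17:15:00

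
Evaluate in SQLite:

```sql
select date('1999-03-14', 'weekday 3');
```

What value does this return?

1999-03-17

`weekday 3` advances to the next Wednesday; 1999-03-14 is a Sunday, so it moves forward to 1999-03-17.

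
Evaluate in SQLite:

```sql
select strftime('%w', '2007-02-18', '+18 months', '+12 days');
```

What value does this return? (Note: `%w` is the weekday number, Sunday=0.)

6

First apply '+18 months', '+12 days': 2007-02-18 → 2008-08-30.
2008-08-30 is a Saturday; with Sunday=0 that is 6.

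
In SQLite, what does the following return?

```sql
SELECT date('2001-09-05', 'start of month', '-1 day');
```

2001-08-31

`start of month` rewinds 2001-09-05 to 2001-09-01.
Going back 1 day from 2001-09-01 reaches 2001-08-31 (last day of August, 31 days).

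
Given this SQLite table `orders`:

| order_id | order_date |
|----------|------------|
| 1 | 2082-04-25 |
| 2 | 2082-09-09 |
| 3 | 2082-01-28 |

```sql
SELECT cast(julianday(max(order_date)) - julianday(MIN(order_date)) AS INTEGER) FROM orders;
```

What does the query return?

224

MIN = 2082-01-28, MAX = 2082-09-09.
3 days remain in January 2082 after the 28th (31 − 28).
Full months from February 2082 through August 2082 contribute their day counts.
Then 9 days into September 2082.
Total: 3 + 28 + 31 + 30 + 31 + 30 + 31 + 31 + 9 = 224.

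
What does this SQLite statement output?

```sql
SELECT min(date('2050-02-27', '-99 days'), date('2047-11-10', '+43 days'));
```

date('2050-02-27', '-99 days') → 2049-11-20.
date('2047-11-10', '+43 days') → 2047-12-23.
Earlier of the two is 2047-12-23.

2047-12-23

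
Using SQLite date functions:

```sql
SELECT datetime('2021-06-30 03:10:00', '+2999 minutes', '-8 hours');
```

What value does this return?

2021-07-01 21:09:00

2999 minutes = 49h 59m; +2999 minutes from 2021-06-30 03:10:00 is 2021-07-02 05:09:00 (crosses midnight).
-8 hours from 2021-07-02 05:09:00 is 2021-07-01 21:09:00 (crosses midnight).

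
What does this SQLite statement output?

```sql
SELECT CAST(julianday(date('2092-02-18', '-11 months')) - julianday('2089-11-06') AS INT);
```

497

Adding -11 months to 2092-02-18 gives 2091-03-18.
24 days remain in November 2089 after the 6th (30 − 6).
Full months from December 2089 through February 2091 contribute their day counts.
Then 18 days into March 2091.
Total: 24 + 31 + 31 + 28 + 31 + 30 + 31 + 30 + 31 + 31 + 30 + 31 + 30 + 31 + 31 + 28 + 18 = 497.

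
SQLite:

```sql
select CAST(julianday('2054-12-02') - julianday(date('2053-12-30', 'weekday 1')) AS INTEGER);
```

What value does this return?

`weekday 1` advances to the next Monday; 2053-12-30 is a Tuesday, so it moves forward to 2054-01-05.
26 days remain in January 2054 after the 5th (31 − 5).
Full months from February 2054 through November 2054 contribute their day counts.
Then 2 days into December 2054.
Total: 26 + 28 + 31 + 30 + 31 + 30 + 31 + 31 + 30 + 31 + 30 + 2 = 331.

331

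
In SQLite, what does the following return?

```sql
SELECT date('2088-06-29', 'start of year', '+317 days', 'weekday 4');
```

2088-11-18

`start of year` rewinds 2088-06-29 to 2088-01-01.
Applying '+317 days' to 2088-01-01: counting 317 days forward gives 2088-11-13.
`weekday 4` advances to the next Thursday; 2088-11-13 is a Saturday, so it moves forward to 2088-11-18.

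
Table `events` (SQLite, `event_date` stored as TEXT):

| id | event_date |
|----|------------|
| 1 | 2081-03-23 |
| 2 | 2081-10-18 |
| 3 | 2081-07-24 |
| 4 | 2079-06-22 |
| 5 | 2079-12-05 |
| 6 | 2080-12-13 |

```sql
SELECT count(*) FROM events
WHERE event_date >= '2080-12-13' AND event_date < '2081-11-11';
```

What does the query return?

Rows in [2080-12-13, 2081-11-11): 2081-03-23, 2081-10-18, 2081-07-24, 2080-12-13 → 4 rows.

4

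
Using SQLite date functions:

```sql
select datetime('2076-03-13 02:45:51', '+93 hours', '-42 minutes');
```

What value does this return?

2076-03-16 23:03:51

+93 hours from 2076-03-13 02:45:51 is 2076-03-16 23:45:51 (crosses midnight).
-42 minutes from 2076-03-16 23:45:51 is 2076-03-16 23:03:51.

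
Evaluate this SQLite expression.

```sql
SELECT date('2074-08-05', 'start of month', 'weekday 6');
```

2074-08-04

`start of month` rewinds 2074-08-05 to 2074-08-01.
`weekday 6` advances to the next Saturday; 2074-08-01 is a Wednesday, so it moves forward to 2074-08-04.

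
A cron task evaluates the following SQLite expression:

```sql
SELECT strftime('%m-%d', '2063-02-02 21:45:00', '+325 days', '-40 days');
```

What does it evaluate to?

11-14

First apply '+325 days', '-40 days': 2063-02-02 21:45:00 → 2063-11-14 21:45:00.
`%m-%d` extracts the month-day: 11-14.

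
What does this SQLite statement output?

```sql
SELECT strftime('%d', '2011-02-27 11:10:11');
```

27

`%d` extracts the 2-digit day of month: 27.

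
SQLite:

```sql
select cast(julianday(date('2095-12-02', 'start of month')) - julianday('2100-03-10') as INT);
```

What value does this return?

-1560

`start of month` rewinds 2095-12-02 to 2095-12-01.
30 days remain in December 2095 after the 1st (31 − 1).
Full months from January 2096 through February 2100 contribute their day counts.
Then 10 days into March 2100.
Total: 30 + 31 + 29 + 31 + 30 + 31 + 30 + 31 + 31 + 30 + 31 + 30 + 31 + 31 + 28 + 31 + 30 + 31 + 30 + 31 + 31 + 30 + 31 + 30 + 31 + 31 + 28 + 31 + 30 + 31 + 30 + 31 + 31 + 30 + 31 + 30 + 31 + 31 + 28 + 31 + 30 + 31 + 30 + 31 + 31 + 30 + 31 + 30 + 31 + 31 + 28 + 10 = 1560.
The subtraction is earlier − later, so the result is −1560 → -1560.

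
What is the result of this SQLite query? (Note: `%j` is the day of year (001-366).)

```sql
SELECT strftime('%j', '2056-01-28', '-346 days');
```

First apply '-346 days': 2056-01-28 → 2055-02-16.
Day-of-year for 2055-02-16: days since 2055-01-01 inclusive = 47, zero-padded to 047.

047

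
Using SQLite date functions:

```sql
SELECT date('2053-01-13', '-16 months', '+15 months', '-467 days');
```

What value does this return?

Adding -16 months to 2053-01-13 gives 2051-09-13.
Adding +15 months to 2051-09-13 gives 2052-12-13.
Applying '-467 days' to 2052-12-13: counting 467 days back gives 2051-09-03.

2051-09-03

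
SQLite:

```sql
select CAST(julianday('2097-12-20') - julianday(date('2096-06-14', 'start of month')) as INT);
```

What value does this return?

`start of month` rewinds 2096-06-14 to 2096-06-01.
29 days remain in June 2096 after the 1st (30 − 1).
Full months from July 2096 through November 2097 contribute their day counts.
Then 20 days into December 2097.
Total: 29 + 31 + 31 + 30 + 31 + 30 + 31 + 31 + 28 + 31 + 30 + 31 + 30 + 31 + 31 + 30 + 31 + 30 + 20 = 567.

567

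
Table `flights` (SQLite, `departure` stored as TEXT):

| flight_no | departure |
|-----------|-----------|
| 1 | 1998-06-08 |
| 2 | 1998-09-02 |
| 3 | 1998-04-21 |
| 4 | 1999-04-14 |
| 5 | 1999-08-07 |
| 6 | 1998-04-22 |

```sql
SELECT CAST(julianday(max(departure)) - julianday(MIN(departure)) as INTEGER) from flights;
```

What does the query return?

MIN = 1998-04-21, MAX = 1999-08-07.
9 days remain in April 1998 after the 21st (30 − 21).
Full months from May 1998 through July 1999 contribute their day counts.
Then 7 days into August 1999.
Total: 9 + 31 + 30 + 31 + 31 + 30 + 31 + 30 + 31 + 31 + 28 + 31 + 30 + 31 + 30 + 31 + 7 = 473.

473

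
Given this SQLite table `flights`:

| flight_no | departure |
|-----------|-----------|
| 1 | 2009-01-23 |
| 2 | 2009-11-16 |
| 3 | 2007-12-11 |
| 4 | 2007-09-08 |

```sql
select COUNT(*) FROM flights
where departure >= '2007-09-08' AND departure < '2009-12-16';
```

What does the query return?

4

Rows in [2007-09-08, 2009-12-16): 2009-01-23, 2009-11-16, 2007-12-11, 2007-09-08 → 4 rows.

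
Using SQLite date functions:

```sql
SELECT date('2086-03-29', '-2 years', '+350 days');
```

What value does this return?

Adding -2 years to 2086-03-29 gives 2084-03-29.
Applying '+350 days' to 2084-03-29: counting 350 days forward gives 2085-03-14.

2085-03-14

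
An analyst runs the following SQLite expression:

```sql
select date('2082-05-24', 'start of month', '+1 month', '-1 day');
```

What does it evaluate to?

`start of month` rewinds 2082-05-24 to 2082-05-01.
Adding +1 month to 2082-05-01 gives 2082-06-01.
Going back 1 day from 2082-06-01 reaches 2082-05-31 (last day of May, 31 days).

2082-05-31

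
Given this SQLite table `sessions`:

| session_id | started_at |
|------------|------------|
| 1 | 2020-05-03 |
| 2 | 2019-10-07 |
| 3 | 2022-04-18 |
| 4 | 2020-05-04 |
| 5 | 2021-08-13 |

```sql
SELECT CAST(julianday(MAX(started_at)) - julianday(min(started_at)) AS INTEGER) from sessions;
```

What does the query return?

924

MIN = 2019-10-07, MAX = 2022-04-18.
24 days remain in October 2019 after the 7th (31 − 7).
Full months from November 2019 through March 2022 contribute their day counts.
Then 18 days into April 2022.
Total: 24 + 30 + 31 + 31 + 29 + 31 + 30 + 31 + 30 + 31 + 31 + 30 + 31 + 30 + 31 + 31 + 28 + 31 + 30 + 31 + 30 + 31 + 31 + 30 + 31 + 30 + 31 + 31 + 28 + 31 + 18 = 924.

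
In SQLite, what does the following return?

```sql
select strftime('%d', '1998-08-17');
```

`%d` extracts the 2-digit day of month: 17.

17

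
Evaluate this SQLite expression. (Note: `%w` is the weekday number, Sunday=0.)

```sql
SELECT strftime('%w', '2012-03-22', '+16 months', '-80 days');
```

5

First apply '+16 months', '-80 days': 2012-03-22 → 2013-05-03.
2013-05-03 is a Friday; with Sunday=0 that is 5.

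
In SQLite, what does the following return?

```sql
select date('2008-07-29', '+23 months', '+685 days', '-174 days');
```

2011-11-22

Adding +23 months to 2008-07-29 gives 2010-06-29.
Applying '+685 days' to 2010-06-29: counting 685 days forward gives 2012-05-14.
Applying '-174 days' to 2012-05-14: counting 174 days back gives 2011-11-22.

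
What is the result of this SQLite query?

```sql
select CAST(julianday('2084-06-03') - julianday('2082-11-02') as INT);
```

28 days remain in November 2082 after the 2nd (30 − 2).
Full months from December 2082 through May 2084 contribute their day counts.
Then 3 days into June 2084.
Total: 28 + 31 + 31 + 28 + 31 + 30 + 31 + 30 + 31 + 31 + 30 + 31 + 30 + 31 + 31 + 29 + 31 + 30 + 31 + 3 = 579.

579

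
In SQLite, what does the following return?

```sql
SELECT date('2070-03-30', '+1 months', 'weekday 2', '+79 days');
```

Adding +1 month to 2070-03-30 gives 2070-04-30.
`weekday 2` advances to the next Tuesday; 2070-04-30 is a Wednesday, so it moves forward to 2070-05-06.
Applying '+79 days' to 2070-05-06: counting 79 days forward gives 2070-07-24.

2070-07-24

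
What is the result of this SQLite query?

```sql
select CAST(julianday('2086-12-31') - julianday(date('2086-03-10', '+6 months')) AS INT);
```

Adding +6 months to 2086-03-10 gives 2086-09-10.
20 days remain in September 2086 after the 10th (30 − 10).
October 2086: 31 days.
November 2086: 30 days.
Then 31 days into December 2086.
Total: 20 + 31 + 30 + 31 = 112.

112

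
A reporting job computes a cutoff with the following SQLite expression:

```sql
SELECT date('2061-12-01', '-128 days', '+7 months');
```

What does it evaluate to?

2062-02-26

Applying '-128 days' to 2061-12-01: counting 128 days back gives 2061-07-26.
Adding +7 months to 2061-07-26 gives 2062-02-26.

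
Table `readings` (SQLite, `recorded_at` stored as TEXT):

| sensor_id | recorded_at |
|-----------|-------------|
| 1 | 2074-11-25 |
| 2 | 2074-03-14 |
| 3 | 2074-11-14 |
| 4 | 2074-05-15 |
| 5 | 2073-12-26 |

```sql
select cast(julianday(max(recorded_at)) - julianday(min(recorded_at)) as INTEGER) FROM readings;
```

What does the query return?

334

MIN = 2073-12-26, MAX = 2074-11-25.
5 days remain in December 2073 after the 26th (31 − 26).
Full months from January 2074 through October 2074 contribute their day counts.
Then 25 days into November 2074.
Total: 5 + 31 + 28 + 31 + 30 + 31 + 30 + 31 + 31 + 30 + 31 + 25 = 334.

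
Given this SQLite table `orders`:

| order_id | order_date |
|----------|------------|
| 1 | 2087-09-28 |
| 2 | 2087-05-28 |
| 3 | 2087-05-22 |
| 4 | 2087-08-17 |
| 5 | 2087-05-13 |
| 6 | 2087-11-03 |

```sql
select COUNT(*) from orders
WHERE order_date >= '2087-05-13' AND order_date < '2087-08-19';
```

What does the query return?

4

Rows in [2087-05-13, 2087-08-19): 2087-05-28, 2087-05-22, 2087-08-17, 2087-05-13 → 4 rows.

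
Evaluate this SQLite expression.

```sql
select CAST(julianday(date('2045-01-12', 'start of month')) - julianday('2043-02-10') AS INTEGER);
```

`start of month` rewinds 2045-01-12 to 2045-01-01.
18 days remain in February 2043 after the 10th (28 − 10).
Full months from March 2043 through December 2044 contribute their day counts.
Then 1 day into January 2045.
Total: 18 + 31 + 30 + 31 + 30 + 31 + 31 + 30 + 31 + 30 + 31 + 31 + 29 + 31 + 30 + 31 + 30 + 31 + 31 + 30 + 31 + 30 + 31 + 1 = 691.

691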